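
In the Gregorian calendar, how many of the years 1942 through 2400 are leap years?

112

Multiples of 4 in [1942,2400]: 115.
Of those, multiples of 100: 5 (not leap unless ÷400).
Multiples of 400: 2.
Leap years = 115 − 5 + 2 = 112.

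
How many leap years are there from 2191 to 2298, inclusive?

Multiples of 4 in [2191,2298]: 27.
Of those, multiples of 100: 1 (not leap unless ÷400).
Multiples of 400: 0.
Leap years = 27 − 1 + 0 = 26.

26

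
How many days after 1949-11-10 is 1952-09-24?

Nov 10, 1949 → Nov 10, 1950: 365 days.
Nov 10, 1950 → Nov 10, 1951: 365 days.
Nov 10, 1951 → Dec 10, 1951: 30 days (November has 30).
Dec 10, 1951 → Jan 10, 1952: 31 days (December has 31).
Jan 10, 1952 → Feb 10, 1952: 31 days (January has 31).
Feb 10, 1952 → Mar 10, 1952: 29 days (February has 29).
Mar 10, 1952 → Apr 10, 1952: 31 days (March has 31).
Apr 10, 1952 → May 10, 1952: 30 days (April has 30).
May 10, 1952 → Jun 10, 1952: 31 days (May has 31).
Jun 10, 1952 → Jul 10, 1952: 30 days (June has 30).
Jul 10, 1952 → Aug 10, 1952: 31 days (July has 31).
Aug 10, 1952 → Sep 10, 1952: 31 days (August has 31).
Sep 10, 1952 → Sep 24, 1952: 14 days.
Total: 1049 days.

1049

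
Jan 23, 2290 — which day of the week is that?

Doomsday rule: the anchor day for the 2200s is Friday. For year 90: 90÷12 = 7 r 6, and 6÷4 = 1, so 7+6+1 = 14.
Friday + 14 ≡ Friday — that's 2290's doomsday.
In January the doomsday date is Jan 3 (2290 is not a leap year).
Jan 23 is 20 days after Jan 3; 20 mod 7 = 6, so Friday + 6 = Thursday.

Thursday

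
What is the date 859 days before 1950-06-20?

February 12, 1948

−365 (one year) → Jun 20, 1949 (494 left).
−365 (one year) → Jun 20, 1948 (129 left).
−20 → May 31, 1948 (end of May, 31 days; 109 left).
−31 → Apr 30, 1948 (end of Apr, 30 days; 78 left).
−30 → Mar 31, 1948 (end of Mar, 31 days; 48 left).
−31 → Feb 29, 1948 (end of Feb, 29 days; 17 left).
−17 → Feb 12, 1948.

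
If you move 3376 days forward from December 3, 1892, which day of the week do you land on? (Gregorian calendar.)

Dec 3, 1892 is a Saturday.
3376 mod 7 = 2, so 3376 days after a Saturday is Saturday + 2 = Monday.

Monday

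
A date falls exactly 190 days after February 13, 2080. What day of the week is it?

First find the weekday of Feb 13, 2080. Doomsday rule: the anchor day for the 2000s is Tuesday. For year 80: 80÷12 = 6 r 8, and 8÷4 = 2, so 6+8+2 = 16.
Tuesday + 16 ≡ Thursday — that's 2080's doomsday.
In February the doomsday date is Feb 29 (2080 is a leap year (divisible by 4)).
Feb 13 is 16 days before Feb 29; 16 mod 7 = 2, so Thursday − 2 = Tuesday.
190 mod 7 = 1, so 190 days after a Tuesday is Tuesday + 1 = Wednesday.

Wednesday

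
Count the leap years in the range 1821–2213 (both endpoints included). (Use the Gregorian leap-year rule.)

95

Multiples of 4 in [1821,2213]: 98.
Of those, multiples of 100: 4 (not leap unless ÷400).
Multiples of 400: 1.
Leap years = 98 − 4 + 1 = 95.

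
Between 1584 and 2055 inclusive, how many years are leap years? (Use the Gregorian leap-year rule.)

115

Multiples of 4 in [1584,2055]: 118.
Of those, multiples of 100: 5 (not leap unless ÷400).
Multiples of 400: 2.
Leap years = 118 − 5 + 2 = 115.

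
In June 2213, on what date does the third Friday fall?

June 1, 2213 is a Tuesday.
The first Friday is therefore June 4 (3 days later).
The third Friday is 4 + 2×7 = June 18.

June 18, 2213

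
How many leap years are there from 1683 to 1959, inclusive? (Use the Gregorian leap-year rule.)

66

Multiples of 4 in [1683,1959]: 69.
Of those, multiples of 100: 3 (not leap unless ÷400).
Multiples of 400: 0.
Leap years = 69 − 3 + 0 = 66.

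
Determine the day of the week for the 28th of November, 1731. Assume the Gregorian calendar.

Doomsday rule: the anchor day for the 1700s is Sunday. For year 31: 31÷12 = 2 r 7, and 7÷4 = 1, so 2+7+1 = 10.
Sunday + 10 ≡ Wednesday — that's 1731's doomsday.
In November the doomsday date is Nov 7.
Nov 28 is 21 days after Nov 7; 21 mod 7 = 0, so Wednesday + 0 = Wednesday.

Wednesday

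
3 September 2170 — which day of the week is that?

Doomsday rule: the anchor day for the 2100s is Sunday. For year 70: 70÷12 = 5 r 10, and 10÷4 = 2, so 5+10+2 = 17.
Sunday + 17 ≡ Wednesday — that's 2170's doomsday.
In September the doomsday date is Sep 5.
Sep 3 is 2 days before Sep 5; 2 mod 7 = 2, so Wednesday − 2 = Monday.

Monday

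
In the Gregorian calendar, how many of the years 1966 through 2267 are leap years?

Multiples of 4 in [1966,2267]: 75.
Of those, multiples of 100: 3 (not leap unless ÷400).
Multiples of 400: 1.
Leap years = 75 − 3 + 1 = 73.

73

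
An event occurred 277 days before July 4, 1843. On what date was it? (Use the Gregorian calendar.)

−4 → Jun 30, 1843 (end of Jun, 30 days; 273 left).
−30 → May 31, 1843 (end of May, 31 days; 243 left).
−31 → Apr 30, 1843 (end of Apr, 30 days; 212 left).
−30 → Mar 31, 1843 (end of Mar, 31 days; 182 left).
−31 → Feb 28, 1843 (end of Feb, 28 days; 151 left).
−28 → Jan 31, 1843 (end of Jan, 31 days; 123 left).
−31 → Dec 31, 1842 (end of Dec, 31 days; 92 left).
−31 → Nov 30, 1842 (end of Nov, 30 days; 61 left).
−30 → Oct 31, 1842 (end of Oct, 31 days; 31 left).
−31 → Sep 30, 1842 (end of Sep, 30 days; 0 left).

September 30, 1842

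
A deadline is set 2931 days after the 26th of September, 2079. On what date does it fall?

October 5, 2087

+366 (one year; includes Feb 29, 2080) → Sep 26, 2080 (2565 left).
+365 (one year) → Sep 26, 2081 (2200 left).
+365 (one year) → Sep 26, 2082 (1835 left).
+365 (one year) → Sep 26, 2083 (1470 left).
+366 (one year; includes Feb 29, 2084) → Sep 26, 2084 (1104 left).
+365 (one year) → Sep 26, 2085 (739 left).
+365 (one year) → Sep 26, 2086 (374 left).
Sep has 30 days: +5 → Oct 1, 2086 (369 left).
Oct has 31 days: +31 → Nov 1, 2086 (338 left).
Nov has 30 days: +30 → Dec 1, 2086 (308 left).
Dec has 31 days: +31 → Jan 1, 2087 (277 left).
Jan has 31 days: +31 → Feb 1, 2087 (246 left).
Feb has 28 days: +28 → Mar 1, 2087 (218 left).
Mar has 31 days: +31 → Apr 1, 2087 (187 left).
Apr has 30 days: +30 → May 1, 2087 (157 left).
May has 31 days: +31 → Jun 1, 2087 (126 left).
Jun has 30 days: +30 → Jul 1, 2087 (96 left).
Jul has 31 days: +31 → Aug 1, 2087 (65 left).
Aug has 31 days: +31 → Sep 1, 2087 (34 left).
Sep has 30 days: +30 → Oct 1, 2087 (4 left).
+4 → Oct 5, 2087.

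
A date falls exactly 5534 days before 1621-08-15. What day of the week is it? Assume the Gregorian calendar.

First find the weekday of Aug 15, 1621. Doomsday rule: the anchor day for the 1600s is Tuesday. For year 21: 21÷12 = 1 r 9, and 9÷4 = 2, so 1+9+2 = 12.
Tuesday + 12 ≡ Sunday — that's 1621's doomsday.
In August the doomsday date is Aug 8.
Aug 15 is 7 days after Aug 8; 7 mod 7 = 0, so Sunday + 0 = Sunday.
5534 mod 7 = 4, so 5534 days before a Sunday is Sunday − 4 = Wednesday.

Wednesday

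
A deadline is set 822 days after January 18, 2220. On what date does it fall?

+366 (one year; includes Feb 29, 2220) → Jan 18, 2221 (456 left).
+365 (one year) → Jan 18, 2222 (91 left).
Jan has 31 days: +14 → Feb 1, 2222 (77 left).
Feb has 28 days: +28 → Mar 1, 2222 (49 left).
Mar has 31 days: +31 → Apr 1, 2222 (18 left).
+18 → Apr 19, 2222.

April 19, 2222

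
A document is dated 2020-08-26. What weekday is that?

Wednesday

January 1, 2020 is a Wednesday.
Jan 1, 2020 → Feb 1, 2020: 31 days (January has 31).
Feb 1, 2020 → Mar 1, 2020: 29 days (February has 29).
Mar 1, 2020 → Apr 1, 2020: 31 days (March has 31).
Apr 1, 2020 → May 1, 2020: 30 days (April has 30).
May 1, 2020 → Jun 1, 2020: 31 days (May has 31).
Jun 1, 2020 → Jul 1, 2020: 30 days (June has 30).
Jul 1, 2020 → Aug 1, 2020: 31 days (July has 31).
Aug 1, 2020 → Aug 26, 2020: 25 days.
Total: 238 days.
238 mod 7 = 0, so Wednesday + 0 = Wednesday.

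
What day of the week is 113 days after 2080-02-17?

Sunday

First find the weekday of Feb 17, 2080. Doomsday rule: the anchor day for the 2000s is Tuesday. For year 80: 80÷12 = 6 r 8, and 8÷4 = 2, so 6+8+2 = 16.
Tuesday + 16 ≡ Thursday — that's 2080's doomsday.
In February the doomsday date is Feb 29 (2080 is a leap year (divisible by 4)).
Feb 17 is 12 days before Feb 29; 12 mod 7 = 5, so Thursday − 5 = Saturday.
113 mod 7 = 1, so 113 days after a Saturday is Saturday + 1 = Sunday.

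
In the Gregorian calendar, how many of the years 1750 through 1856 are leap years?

Multiples of 4 in [1750,1856]: 27.
Of those, multiples of 100: 1 (not leap unless ÷400).
Multiples of 400: 0.
Leap years = 27 − 1 + 0 = 26.

26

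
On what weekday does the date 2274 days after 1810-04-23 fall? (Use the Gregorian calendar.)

First find the weekday of Apr 23, 1810. Doomsday rule: the anchor day for the 1800s is Friday. For year 10: 10÷12 = 0 r 10, and 10÷4 = 2, so 0+10+2 = 12.
Friday + 12 ≡ Wednesday — that's 1810's doomsday.
In April the doomsday date is Apr 4.
Apr 23 is 19 days after Apr 4; 19 mod 7 = 5, so Wednesday + 5 = Monday.
2274 mod 7 = 6, so 2274 days after a Monday is Monday + 6 = Sunday.

Sunday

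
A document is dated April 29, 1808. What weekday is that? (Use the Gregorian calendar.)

Friday

Doomsday rule: the anchor day for the 1800s is Friday. For year 08: 8÷12 = 0 r 8, and 8÷4 = 2, so 0+8+2 = 10.
Friday + 10 ≡ Monday — that's 1808's doomsday.
In April the doomsday date is Apr 4.
Apr 29 is 25 days after Apr 4; 25 mod 7 = 4, so Monday + 4 = Friday.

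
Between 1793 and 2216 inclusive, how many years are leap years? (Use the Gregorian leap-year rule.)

102

Multiples of 4 in [1793,2216]: 106.
Of those, multiples of 100: 5 (not leap unless ÷400).
Multiples of 400: 1.
Leap years = 106 − 5 + 1 = 102.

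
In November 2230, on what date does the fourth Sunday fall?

November 28, 2230

November 1, 2230 is a Monday.
The first Sunday is therefore November 7 (6 days later).
The fourth Sunday is 7 + 3×7 = November 28.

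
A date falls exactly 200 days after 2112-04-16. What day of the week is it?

Wednesday

Apr 16, 2112 is a Saturday.
200 mod 7 = 4, so 200 days after a Saturday is Saturday + 4 = Wednesday.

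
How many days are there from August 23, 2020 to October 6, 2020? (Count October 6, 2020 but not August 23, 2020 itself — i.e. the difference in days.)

Aug 23, 2020 → Sep 23, 2020: 31 days (August has 31).
Sep 23, 2020 → Oct 6, 2020: 13 days.
Total: 44 days.

44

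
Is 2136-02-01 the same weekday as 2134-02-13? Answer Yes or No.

From Feb 13, 2134 to Feb 1, 2136 is 718 days.
718 mod 7 = 4, so they are different weekdays.
(Feb 13, 2134 is a Saturday; Feb 1, 2136 is a Wednesday.)

No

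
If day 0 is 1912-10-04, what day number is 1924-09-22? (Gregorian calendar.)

Oct 4, 1912 → Oct 4, 1913: 365 days.
Oct 4, 1913 → Oct 4, 1914: 365 days.
Oct 4, 1914 → Oct 4, 1915: 365 days.
Oct 4, 1915 → Oct 4, 1916: 366 days (Feb 29, 1916 is in that span).
Oct 4, 1916 → Oct 4, 1917: 365 days.
Oct 4, 1917 → Oct 4, 1918: 365 days.
Oct 4, 1918 → Oct 4, 1919: 365 days.
Oct 4, 1919 → Oct 4, 1920: 366 days (Feb 29, 1920 is in that span).
Oct 4, 1920 → Oct 4, 1921: 365 days.
Oct 4, 1921 → Oct 4, 1922: 365 days.
Oct 4, 1922 → Oct 4, 1923: 365 days.
Oct 4, 1923 → Nov 4, 1923: 31 days (October has 31).
Nov 4, 1923 → Dec 4, 1923: 30 days (November has 30).
Dec 4, 1923 → Jan 4, 1924: 31 days (December has 31).
Jan 4, 1924 → Feb 4, 1924: 31 days (January has 31).
Feb 4, 1924 → Mar 4, 1924: 29 days (February has 29).
Mar 4, 1924 → Apr 4, 1924: 31 days (March has 31).
Apr 4, 1924 → May 4, 1924: 30 days (April has 30).
May 4, 1924 → Jun 4, 1924: 31 days (May has 31).
Jun 4, 1924 → Jul 4, 1924: 30 days (June has 30).
Jul 4, 1924 → Aug 4, 1924: 31 days (July has 31).
Aug 4, 1924 → Sep 4, 1924: 31 days (August has 31).
Sep 4, 1924 → Sep 22, 1924: 18 days.
Total: 4371 days.

4371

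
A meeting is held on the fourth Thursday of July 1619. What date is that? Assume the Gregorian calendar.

July 1, 1619 is a Monday.
The first Thursday is therefore July 4 (3 days later).
The fourth Thursday is 4 + 3×7 = July 25.

July 25, 1619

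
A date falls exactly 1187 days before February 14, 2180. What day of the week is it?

Feb 14, 2180 is a Monday.
1187 mod 7 = 4, so 1187 days before a Monday is Monday − 4 = Thursday.

Thursday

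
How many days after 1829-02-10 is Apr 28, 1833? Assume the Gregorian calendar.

1538

Feb 10, 1829 → Feb 10, 1830: 365 days.
Feb 10, 1830 → Feb 10, 1831: 365 days.
Feb 10, 1831 → Feb 10, 1832: 365 days.
Feb 10, 1832 → Feb 10, 1833: 366 days (Feb 29, 1832 is in that span).
Feb 10, 1833 → Mar 10, 1833: 28 days (February has 28).
Mar 10, 1833 → Apr 10, 1833: 31 days (March has 31).
Apr 10, 1833 → Apr 28, 1833: 18 days.
Total: 1538 days.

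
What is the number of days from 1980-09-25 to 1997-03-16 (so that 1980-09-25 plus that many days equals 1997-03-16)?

6016

Sep 25, 1980 → Sep 25, 1981: 365 days.
Sep 25, 1981 → Sep 25, 1982: 365 days.
Sep 25, 1982 → Sep 25, 1983: 365 days.
Sep 25, 1983 → Sep 25, 1984: 366 days (Feb 29, 1984 is in that span).
Sep 25, 1984 → Sep 25, 1985: 365 days.
Sep 25, 1985 → Sep 25, 1986: 365 days.
Sep 25, 1986 → Sep 25, 1987: 365 days.
Sep 25, 1987 → Sep 25, 1988: 366 days (Feb 29, 1988 is in that span).
Sep 25, 1988 → Sep 25, 1989: 365 days.
Sep 25, 1989 → Sep 25, 1990: 365 days.
Sep 25, 1990 → Sep 25, 1991: 365 days.
Sep 25, 1991 → Sep 25, 1992: 366 days (Feb 29, 1992 is in that span).
Sep 25, 1992 → Sep 25, 1993: 365 days.
Sep 25, 1993 → Sep 25, 1994: 365 days.
Sep 25, 1994 → Sep 25, 1995: 365 days.
Sep 25, 1995 → Sep 25, 1996: 366 days (Feb 29, 1996 is in that span).
Sep 25, 1996 → Oct 25, 1996: 30 days (September has 30).
Oct 25, 1996 → Nov 25, 1996: 31 days (October has 31).
Nov 25, 1996 → Dec 25, 1996: 30 days (November has 30).
Dec 25, 1996 → Jan 25, 1997: 31 days (December has 31).
Jan 25, 1997 → Feb 25, 1997: 31 days (January has 31).
Feb 25, 1997 → Mar 16, 1997: 19 days.
Total: 6016 days.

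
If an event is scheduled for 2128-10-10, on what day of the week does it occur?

Doomsday rule: the anchor day for the 2100s is Sunday. For year 28: 28÷12 = 2 r 4, and 4÷4 = 1, so 2+4+1 = 7.
Sunday + 7 ≡ Sunday — that's 2128's doomsday.
In October the doomsday date is Oct 10.
Oct 10 is the doomsday itself: Sunday.

Sunday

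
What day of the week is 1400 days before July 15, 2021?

Thursday

Jul 15, 2021 is a Thursday.
1400 mod 7 = 0, so 1400 days before a Thursday is Thursday − 0 = Thursday.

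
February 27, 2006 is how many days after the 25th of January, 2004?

764

Jan 25, 2004 → Jan 25, 2005: 366 days (Feb 29, 2004 is in that span).
Jan 25, 2005 → Feb 25, 2005: 31 days (January has 31).
Feb 25, 2005 → Mar 25, 2005: 28 days (February has 28).
Mar 25, 2005 → Apr 25, 2005: 31 days (March has 31).
Apr 25, 2005 → May 25, 2005: 30 days (April has 30).
May 25, 2005 → Jun 25, 2005: 31 days (May has 31).
Jun 25, 2005 → Jul 25, 2005: 30 days (June has 30).
Jul 25, 2005 → Aug 25, 2005: 31 days (July has 31).
Aug 25, 2005 → Sep 25, 2005: 31 days (August has 31).
Sep 25, 2005 → Oct 25, 2005: 30 days (September has 30).
Oct 25, 2005 → Nov 25, 2005: 31 days (October has 31).
Nov 25, 2005 → Dec 25, 2005: 30 days (November has 30).
Dec 25, 2005 → Jan 25, 2006: 31 days (December has 31).
Jan 25, 2006 → Feb 25, 2006: 31 days (January has 31).
Feb 25, 2006 → Feb 27, 2006: 2 days.
Total: 764 days.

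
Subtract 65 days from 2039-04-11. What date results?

−11 → Mar 31, 2039 (end of Mar, 31 days; 54 left).
−31 → Feb 28, 2039 (end of Feb, 28 days; 23 left).
−23 → Feb 5, 2039.

February 5, 2039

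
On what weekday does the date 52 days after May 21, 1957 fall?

First find the weekday of May 21, 1957. Doomsday rule: the anchor day for the 1900s is Wednesday. For year 57: 57÷12 = 4 r 9, and 9÷4 = 2, so 4+9+2 = 15.
Wednesday + 15 ≡ Thursday — that's 1957's doomsday.
In May the doomsday date is May 9.
May 21 is 12 days after May 9; 12 mod 7 = 5, so Thursday + 5 = Tuesday.
52 mod 7 = 3, so 52 days after a Tuesday is Tuesday + 3 = Friday.

Friday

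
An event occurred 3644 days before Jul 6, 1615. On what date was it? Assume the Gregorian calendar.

−365 (one year) → Jul 6, 1614 (3279 left).
−365 (one year) → Jul 6, 1613 (2914 left).
−365 (one year) → Jul 6, 1612 (2549 left).
−366 (one year; includes Feb 29, 1612) → Jul 6, 1611 (2183 left).
−365 (one year) → Jul 6, 1610 (1818 left).
−365 (one year) → Jul 6, 1609 (1453 left).
−365 (one year) → Jul 6, 1608 (1088 left).
−366 (one year; includes Feb 29, 1608) → Jul 6, 1607 (722 left).
−365 (one year) → Jul 6, 1606 (357 left).
−6 → Jun 30, 1606 (end of Jun, 30 days; 351 left).
−30 → May 31, 1606 (end of May, 31 days; 321 left).
−31 → Apr 30, 1606 (end of Apr, 30 days; 290 left).
−30 → Mar 31, 1606 (end of Mar, 31 days; 260 left).
−31 → Feb 28, 1606 (end of Feb, 28 days; 229 left).
−28 → Jan 31, 1606 (end of Jan, 31 days; 201 left).
−31 → Dec 31, 1605 (end of Dec, 31 days; 170 left).
−31 → Nov 30, 1605 (end of Nov, 30 days; 139 left).
−30 → Oct 31, 1605 (end of Oct, 31 days; 109 left).
−31 → Sep 30, 1605 (end of Sep, 30 days; 78 left).
−30 → Aug 31, 1605 (end of Aug, 31 days; 48 left).
−31 → Jul 31, 1605 (end of Jul, 31 days; 17 left).
−17 → Jul 14, 1605.

July 14, 1605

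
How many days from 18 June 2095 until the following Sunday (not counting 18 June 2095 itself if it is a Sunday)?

Jun 18, 2095 is a Saturday.
From Saturday to the next Sunday is 1 day.

1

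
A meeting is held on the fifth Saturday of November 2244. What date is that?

November 1, 2244 is a Friday.
The first Saturday is therefore November 2 (1 days later).
The fifth Saturday is 2 + 4×7 = November 30.

November 30, 2244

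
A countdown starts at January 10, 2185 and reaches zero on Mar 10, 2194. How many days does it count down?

3346

Jan 10, 2185 → Jan 10, 2186: 365 days.
Jan 10, 2186 → Jan 10, 2187: 365 days.
Jan 10, 2187 → Jan 10, 2188: 365 days.
Jan 10, 2188 → Jan 10, 2189: 366 days (Feb 29, 2188 is in that span).
Jan 10, 2189 → Jan 10, 2190: 365 days.
Jan 10, 2190 → Jan 10, 2191: 365 days.
Jan 10, 2191 → Jan 10, 2192: 365 days.
Jan 10, 2192 → Jan 10, 2193: 366 days (Feb 29, 2192 is in that span).
Jan 10, 2193 → Jan 10, 2194: 365 days.
Jan 10, 2194 → Feb 10, 2194: 31 days (January has 31).
Feb 10, 2194 → Mar 10, 2194: 28 days.
Total: 3346 days.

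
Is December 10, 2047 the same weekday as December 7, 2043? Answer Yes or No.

No

From Dec 7, 2043 to Dec 10, 2047 is 1464 days.
1464 mod 7 = 1, so they are different weekdays.
(Dec 7, 2043 is a Monday; Dec 10, 2047 is a Tuesday.)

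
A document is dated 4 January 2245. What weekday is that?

Saturday

Doomsday rule: the anchor day for the 2200s is Friday. For year 45: 45÷12 = 3 r 9, and 9÷4 = 2, so 3+9+2 = 14.
Friday + 14 ≡ Friday — that's 2245's doomsday.
In January the doomsday date is Jan 3 (2245 is not a leap year).
Jan 4 is 1 day after Jan 3; 1 mod 7 = 1, so Friday + 1 = Saturday.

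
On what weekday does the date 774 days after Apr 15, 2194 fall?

Saturday

Apr 15, 2194 is a Tuesday.
774 mod 7 = 4, so 774 days after a Tuesday is Tuesday + 4 = Saturday.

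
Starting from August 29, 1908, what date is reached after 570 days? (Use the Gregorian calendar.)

March 22, 1910

+365 (one year) → Aug 29, 1909 (205 left).
Aug has 31 days: +3 → Sep 1, 1909 (202 left).
Sep has 30 days: +30 → Oct 1, 1909 (172 left).
Oct has 31 days: +31 → Nov 1, 1909 (141 left).
Nov has 30 days: +30 → Dec 1, 1909 (111 left).
Dec has 31 days: +31 → Jan 1, 1910 (80 left).
Jan has 31 days: +31 → Feb 1, 1910 (49 left).
Feb has 28 days: +28 → Mar 1, 1910 (21 left).
+21 → Mar 22, 1910.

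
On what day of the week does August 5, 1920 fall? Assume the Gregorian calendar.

Thursday

January 1, 1920 is a Thursday.
Jan 1, 1920 → Feb 1, 1920: 31 days (January has 31).
Feb 1, 1920 → Mar 1, 1920: 29 days (February has 29).
Mar 1, 1920 → Apr 1, 1920: 31 days (March has 31).
Apr 1, 1920 → May 1, 1920: 30 days (April has 30).
May 1, 1920 → Jun 1, 1920: 31 days (May has 31).
Jun 1, 1920 → Jul 1, 1920: 30 days (June has 30).
Jul 1, 1920 → Aug 1, 1920: 31 days (July has 31).
Aug 1, 1920 → Aug 5, 1920: 4 days.
Total: 217 days.
217 mod 7 = 0, so Thursday + 0 = Thursday.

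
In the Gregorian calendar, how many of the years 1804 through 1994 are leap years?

47

Multiples of 4 in [1804,1994]: 48.
Of those, multiples of 100: 1 (not leap unless ÷400).
Multiples of 400: 0.
Leap years = 48 − 1 + 0 = 47.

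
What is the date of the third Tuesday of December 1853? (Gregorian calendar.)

December 1, 1853 is a Thursday.
The first Tuesday is therefore December 6 (5 days later).
The third Tuesday is 6 + 2×7 = December 20.

December 20, 1853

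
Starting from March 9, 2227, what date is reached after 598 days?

October 27, 2228

+366 (one year; includes Feb 29, 2228) → Mar 9, 2228 (232 left).
Mar has 31 days: +23 → Apr 1, 2228 (209 left).
Apr has 30 days: +30 → May 1, 2228 (179 left).
May has 31 days: +31 → Jun 1, 2228 (148 left).
Jun has 30 days: +30 → Jul 1, 2228 (118 left).
Jul has 31 days: +31 → Aug 1, 2228 (87 left).
Aug has 31 days: +31 → Sep 1, 2228 (56 left).
Sep has 30 days: +30 → Oct 1, 2228 (26 left).
+26 → Oct 27, 2228.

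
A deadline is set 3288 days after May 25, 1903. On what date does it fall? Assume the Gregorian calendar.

+366 (one year; includes Feb 29, 1904) → May 25, 1904 (2922 left).
+365 (one year) → May 25, 1905 (2557 left).
+365 (one year) → May 25, 1906 (2192 left).
+365 (one year) → May 25, 1907 (1827 left).
+366 (one year; includes Feb 29, 1908) → May 25, 1908 (1461 left).
+365 (one year) → May 25, 1909 (1096 left).
+365 (one year) → May 25, 1910 (731 left).
+365 (one year) → May 25, 1911 (366 left).
May has 31 days: +7 → Jun 1, 1911 (359 left).
Jun has 30 days: +30 → Jul 1, 1911 (329 left).
Jul has 31 days: +31 → Aug 1, 1911 (298 left).
Aug has 31 days: +31 → Sep 1, 1911 (267 left).
Sep has 30 days: +30 → Oct 1, 1911 (237 left).
Oct has 31 days: +31 → Nov 1, 1911 (206 left).
Nov has 30 days: +30 → Dec 1, 1911 (176 left).
Dec has 31 days: +31 → Jan 1, 1912 (145 left).
Jan has 31 days: +31 → Feb 1, 1912 (114 left).
Feb has 29 days: +29 → Mar 1, 1912 (85 left).
Mar has 31 days: +31 → Apr 1, 1912 (54 left).
Apr has 30 days: +30 → May 1, 1912 (24 left).
+24 → May 25, 1912.

May 25, 1912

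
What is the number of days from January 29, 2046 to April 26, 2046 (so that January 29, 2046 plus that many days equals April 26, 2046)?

Jan 29, 2046 → Feb 28, 2046: 30 days (January has 31).
Feb 28, 2046 → Mar 28, 2046: 28 days (February has 28).
Mar 28, 2046 → Apr 26, 2046: 29 days.
Total: 87 days.

87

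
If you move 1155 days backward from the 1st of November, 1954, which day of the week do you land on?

Nov 1, 1954 is a Monday.
1155 mod 7 = 0, so 1155 days before a Monday is Monday − 0 = Monday.

Monday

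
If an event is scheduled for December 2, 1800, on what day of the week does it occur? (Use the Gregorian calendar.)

Doomsday rule: the anchor day for the 1800s is Friday. For year 00: 0÷12 = 0 r 0, and 0÷4 = 0, so 0+0+0 = 0.
Friday + 0 ≡ Friday — that's 1800's doomsday.
In December the doomsday date is Dec 12.
Dec 2 is 10 days before Dec 12; 10 mod 7 = 3, so Friday − 3 = Tuesday.

Tuesday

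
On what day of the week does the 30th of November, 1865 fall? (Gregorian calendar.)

Thursday

Doomsday rule: the anchor day for the 1800s is Friday. For year 65: 65÷12 = 5 r 5, and 5÷4 = 1, so 5+5+1 = 11.
Friday + 11 ≡ Tuesday — that's 1865's doomsday.
In November the doomsday date is Nov 7.
Nov 30 is 23 days after Nov 7; 23 mod 7 = 2, so Tuesday + 2 = Thursday.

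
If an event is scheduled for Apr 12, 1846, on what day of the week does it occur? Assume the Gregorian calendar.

Sunday

Doomsday rule: the anchor day for the 1800s is Friday. For year 46: 46÷12 = 3 r 10, and 10÷4 = 2, so 3+10+2 = 15.
Friday + 15 ≡ Saturday — that's 1846's doomsday.
In April the doomsday date is Apr 4.
Apr 12 is 8 days after Apr 4; 8 mod 7 = 1, so Saturday + 1 = Sunday.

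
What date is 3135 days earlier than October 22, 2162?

March 23, 2154

−365 (one year) → Oct 22, 2161 (2770 left).
−365 (one year) → Oct 22, 2160 (2405 left).
−366 (one year; includes Feb 29, 2160) → Oct 22, 2159 (2039 left).
−365 (one year) → Oct 22, 2158 (1674 left).
−365 (one year) → Oct 22, 2157 (1309 left).
−365 (one year) → Oct 22, 2156 (944 left).
−366 (one year; includes Feb 29, 2156) → Oct 22, 2155 (578 left).
−365 (one year) → Oct 22, 2154 (213 left).
−22 → Sep 30, 2154 (end of Sep, 30 days; 191 left).
−30 → Aug 31, 2154 (end of Aug, 31 days; 161 left).
−31 → Jul 31, 2154 (end of Jul, 31 days; 130 left).
−31 → Jun 30, 2154 (end of Jun, 30 days; 99 left).
−30 → May 31, 2154 (end of May, 31 days; 69 left).
−31 → Apr 30, 2154 (end of Apr, 30 days; 38 left).
−30 → Mar 31, 2154 (end of Mar, 31 days; 8 left).
−8 → Mar 23, 2154.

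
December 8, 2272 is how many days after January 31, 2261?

4329

Jan 31, 2261 → Jan 31, 2262: 365 days.
Jan 31, 2262 → Jan 31, 2263: 365 days.
Jan 31, 2263 → Jan 31, 2264: 365 days.
Jan 31, 2264 → Jan 31, 2265: 366 days (Feb 29, 2264 is in that span).
Jan 31, 2265 → Jan 31, 2266: 365 days.
Jan 31, 2266 → Jan 31, 2267: 365 days.
Jan 31, 2267 → Jan 31, 2268: 365 days.
Jan 31, 2268 → Jan 31, 2269: 366 days (Feb 29, 2268 is in that span).
Jan 31, 2269 → Jan 31, 2270: 365 days.
Jan 31, 2270 → Jan 31, 2271: 365 days.
Jan 31, 2271 → Jan 31, 2272: 365 days.
Jan 31, 2272 → Feb 29, 2272: 29 days (January has 31).
Feb 29, 2272 → Mar 29, 2272: 29 days (February has 29).
Mar 29, 2272 → Apr 29, 2272: 31 days (March has 31).
Apr 29, 2272 → May 29, 2272: 30 days (April has 30).
May 29, 2272 → Jun 29, 2272: 31 days (May has 31).
Jun 29, 2272 → Jul 29, 2272: 30 days (June has 30).
Jul 29, 2272 → Aug 29, 2272: 31 days (July has 31).
Aug 29, 2272 → Sep 29, 2272: 31 days (August has 31).
Sep 29, 2272 → Oct 29, 2272: 30 days (September has 30).
Oct 29, 2272 → Nov 29, 2272: 31 days (October has 31).
Nov 29, 2272 → Dec 8, 2272: 9 days.
Total: 4329 days.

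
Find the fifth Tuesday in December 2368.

December 31, 2368

December 1, 2368 is a Sunday.
The first Tuesday is therefore December 3 (2 days later).
The fifth Tuesday is 3 + 4×7 = December 31.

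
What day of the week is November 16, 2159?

Doomsday rule: the anchor day for the 2100s is Sunday. For year 59: 59÷12 = 4 r 11, and 11÷4 = 2, so 4+11+2 = 17.
Sunday + 17 ≡ Wednesday — that's 2159's doomsday.
In November the doomsday date is Nov 7.
Nov 16 is 9 days after Nov 7; 9 mod 7 = 2, so Wednesday + 2 = Friday.

Friday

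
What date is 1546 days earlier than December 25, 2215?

October 1, 2211

−365 (one year) → Dec 25, 2214 (1181 left).
−365 (one year) → Dec 25, 2213 (816 left).
−365 (one year) → Dec 25, 2212 (451 left).
−366 (one year; includes Feb 29, 2212) → Dec 25, 2211 (85 left).
−25 → Nov 30, 2211 (end of Nov, 30 days; 60 left).
−30 → Oct 31, 2211 (end of Oct, 31 days; 30 left).
−30 → Oct 1, 2211.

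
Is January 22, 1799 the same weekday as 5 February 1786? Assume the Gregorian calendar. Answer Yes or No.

No

From Feb 5, 1786 to Jan 22, 1799 is 4734 days.
4734 mod 7 = 2, so they are different weekdays.
(Feb 5, 1786 is a Sunday; Jan 22, 1799 is a Tuesday.)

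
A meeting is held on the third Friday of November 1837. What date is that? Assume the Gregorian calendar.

November 17, 1837

November 1, 1837 is a Wednesday.
The first Friday is therefore November 3 (2 days later).
The third Friday is 3 + 2×7 = November 17.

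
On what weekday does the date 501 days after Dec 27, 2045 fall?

Dec 27, 2045 is a Wednesday.
501 mod 7 = 4, so 501 days after a Wednesday is Wednesday + 4 = Sunday.

Sunday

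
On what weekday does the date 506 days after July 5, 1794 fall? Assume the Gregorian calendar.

Monday

First find the weekday of Jul 5, 1794. Doomsday rule: the anchor day for the 1700s is Sunday. For year 94: 94÷12 = 7 r 10, and 10÷4 = 2, so 7+10+2 = 19.
Sunday + 19 ≡ Friday — that's 1794's doomsday.
In July the doomsday date is Jul 11.
Jul 5 is 6 days before Jul 11; 6 mod 7 = 6, so Friday − 6 = Saturday.
506 mod 7 = 2, so 506 days after a Saturday is Saturday + 2 = Monday.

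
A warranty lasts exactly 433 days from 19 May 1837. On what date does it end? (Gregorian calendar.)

+365 (one year) → May 19, 1838 (68 left).
May has 31 days: +13 → Jun 1, 1838 (55 left).
Jun has 30 days: +30 → Jul 1, 1838 (25 left).
+25 → Jul 26, 1838.

July 26, 1838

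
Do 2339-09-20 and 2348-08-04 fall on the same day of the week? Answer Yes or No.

Yes

From Sep 20, 2339 to Aug 4, 2348 is 3241 days.
3241 mod 7 = 0, so they are the same weekday.
(Sep 20, 2339 is a Wednesday; Aug 4, 2348 is a Wednesday.)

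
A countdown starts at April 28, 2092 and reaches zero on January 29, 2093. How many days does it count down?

276

Apr 28, 2092 → May 28, 2092: 30 days (April has 30).
May 28, 2092 → Jun 28, 2092: 31 days (May has 31).
Jun 28, 2092 → Jul 28, 2092: 30 days (June has 30).
Jul 28, 2092 → Aug 28, 2092: 31 days (July has 31).
Aug 28, 2092 → Sep 28, 2092: 31 days (August has 31).
Sep 28, 2092 → Oct 28, 2092: 30 days (September has 30).
Oct 28, 2092 → Nov 28, 2092: 31 days (October has 31).
Nov 28, 2092 → Dec 28, 2092: 30 days (November has 30).
Dec 28, 2092 → Jan 28, 2093: 31 days (December has 31).
Jan 28, 2093 → Jan 29, 2093: 1 days.
Total: 276 days.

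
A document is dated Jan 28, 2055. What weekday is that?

Thursday

Doomsday rule: the anchor day for the 2000s is Tuesday. For year 55: 55÷12 = 4 r 7, and 7÷4 = 1, so 4+7+1 = 12.
Tuesday + 12 ≡ Sunday — that's 2055's doomsday.
In January the doomsday date is Jan 3 (2055 is not a leap year).
Jan 28 is 25 days after Jan 3; 25 mod 7 = 4, so Sunday + 4 = Thursday.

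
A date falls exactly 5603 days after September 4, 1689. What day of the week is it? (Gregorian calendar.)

Wednesday

Sep 4, 1689 is a Sunday.
5603 mod 7 = 3, so 5603 days after a Sunday is Sunday + 3 = Wednesday.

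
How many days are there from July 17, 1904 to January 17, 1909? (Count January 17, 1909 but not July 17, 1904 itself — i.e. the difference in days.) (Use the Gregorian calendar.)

Jul 17, 1904 → Jul 17, 1905: 365 days.
Jul 17, 1905 → Jul 17, 1906: 365 days.
Jul 17, 1906 → Jul 17, 1907: 365 days.
Jul 17, 1907 → Jul 17, 1908: 366 days (Feb 29, 1908 is in that span).
Jul 17, 1908 → Aug 17, 1908: 31 days (July has 31).
Aug 17, 1908 → Sep 17, 1908: 31 days (August has 31).
Sep 17, 1908 → Oct 17, 1908: 30 days (September has 30).
Oct 17, 1908 → Nov 17, 1908: 31 days (October has 31).
Nov 17, 1908 → Dec 17, 1908: 30 days (November has 30).
Dec 17, 1908 → Jan 17, 1909: 31 days.
Total: 1645 days.

1645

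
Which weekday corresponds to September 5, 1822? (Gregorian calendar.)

Doomsday rule: the anchor day for the 1800s is Friday. For year 22: 22÷12 = 1 r 10, and 10÷4 = 2, so 1+10+2 = 13.
Friday + 13 ≡ Thursday — that's 1822's doomsday.
In September the doomsday date is Sep 5.
Sep 5 is the doomsday itself: Thursday.

Thursday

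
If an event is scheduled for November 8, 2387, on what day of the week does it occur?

Sunday

Doomsday rule: the anchor day for the 2300s is Wednesday. For year 87: 87÷12 = 7 r 3, and 3÷4 = 0, so 7+3+0 = 10.
Wednesday + 10 ≡ Saturday — that's 2387's doomsday.
In November the doomsday date is Nov 7.
Nov 8 is 1 day after Nov 7; 1 mod 7 = 1, so Saturday + 1 = Sunday.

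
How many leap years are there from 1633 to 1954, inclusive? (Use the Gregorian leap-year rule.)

77

Multiples of 4 in [1633,1954]: 80.
Of those, multiples of 100: 3 (not leap unless ÷400).
Multiples of 400: 0.
Leap years = 80 − 3 + 0 = 77.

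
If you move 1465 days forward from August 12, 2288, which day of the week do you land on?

Tuesday

First find the weekday of Aug 12, 2288. Doomsday rule: the anchor day for the 2200s is Friday. For year 88: 88÷12 = 7 r 4, and 4÷4 = 1, so 7+4+1 = 12.
Friday + 12 ≡ Wednesday — that's 2288's doomsday.
In August the doomsday date is Aug 8.
Aug 12 is 4 days after Aug 8; 4 mod 7 = 4, so Wednesday + 4 = Sunday.
1465 mod 7 = 2, so 1465 days after a Sunday is Sunday + 2 = Tuesday.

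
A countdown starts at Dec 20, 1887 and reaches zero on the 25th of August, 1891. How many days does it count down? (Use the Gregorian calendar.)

1344

Dec 20, 1887 → Dec 20, 1888: 366 days (Feb 29, 1888 is in that span).
Dec 20, 1888 → Dec 20, 1889: 365 days.
Dec 20, 1889 → Dec 20, 1890: 365 days.
Dec 20, 1890 → Jan 20, 1891: 31 days (December has 31).
Jan 20, 1891 → Feb 20, 1891: 31 days (January has 31).
Feb 20, 1891 → Mar 20, 1891: 28 days (February has 28).
Mar 20, 1891 → Apr 20, 1891: 31 days (March has 31).
Apr 20, 1891 → May 20, 1891: 30 days (April has 30).
May 20, 1891 → Jun 20, 1891: 31 days (May has 31).
Jun 20, 1891 → Jul 20, 1891: 30 days (June has 30).
Jul 20, 1891 → Aug 20, 1891: 31 days (July has 31).
Aug 20, 1891 → Aug 25, 1891: 5 days.
Total: 1344 days.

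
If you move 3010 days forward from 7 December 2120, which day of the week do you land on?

First find the weekday of Dec 7, 2120. Doomsday rule: the anchor day for the 2100s is Sunday. For year 20: 20÷12 = 1 r 8, and 8÷4 = 2, so 1+8+2 = 11.
Sunday + 11 ≡ Thursday — that's 2120's doomsday.
In December the doomsday date is Dec 12.
Dec 7 is 5 days before Dec 12; 5 mod 7 = 5, so Thursday − 5 = Saturday.
3010 mod 7 = 0, so 3010 days after a Saturday is Saturday + 0 = Saturday.

Saturday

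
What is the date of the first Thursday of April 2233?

April 1, 2233 is a Monday.
The first Thursday is therefore April 4 (3 days later).

April 4, 2233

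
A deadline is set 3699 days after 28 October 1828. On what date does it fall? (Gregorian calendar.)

December 14, 1838

+365 (one year) → Oct 28, 1829 (3334 left).
+365 (one year) → Oct 28, 1830 (2969 left).
+365 (one year) → Oct 28, 1831 (2604 left).
+366 (one year; includes Feb 29, 1832) → Oct 28, 1832 (2238 left).
+365 (one year) → Oct 28, 1833 (1873 left).
+365 (one year) → Oct 28, 1834 (1508 left).
+365 (one year) → Oct 28, 1835 (1143 left).
+366 (one year; includes Feb 29, 1836) → Oct 28, 1836 (777 left).
+365 (one year) → Oct 28, 1837 (412 left).
+365 (one year) → Oct 28, 1838 (47 left).
Oct has 31 days: +4 → Nov 1, 1838 (43 left).
Nov has 30 days: +30 → Dec 1, 1838 (13 left).
+13 → Dec 14, 1838.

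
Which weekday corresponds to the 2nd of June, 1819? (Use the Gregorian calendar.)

Doomsday rule: the anchor day for the 1800s is Friday. For year 19: 19÷12 = 1 r 7, and 7÷4 = 1, so 1+7+1 = 9.
Friday + 9 ≡ Sunday — that's 1819's doomsday.
In June the doomsday date is Jun 6.
Jun 2 is 4 days before Jun 6; 4 mod 7 = 4, so Sunday − 4 = Wednesday.

Wednesday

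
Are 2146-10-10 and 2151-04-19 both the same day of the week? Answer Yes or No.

From Oct 10, 2146 to Apr 19, 2151 is 1652 days.
1652 mod 7 = 0, so they are the same weekday.
(Oct 10, 2146 is a Monday; Apr 19, 2151 is a Monday.)

Yes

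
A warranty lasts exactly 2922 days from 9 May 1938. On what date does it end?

+365 (one year) → May 9, 1939 (2557 left).
+366 (one year; includes Feb 29, 1940) → May 9, 1940 (2191 left).
+365 (one year) → May 9, 1941 (1826 left).
+365 (one year) → May 9, 1942 (1461 left).
+365 (one year) → May 9, 1943 (1096 left).
+366 (one year; includes Feb 29, 1944) → May 9, 1944 (730 left).
+365 (one year) → May 9, 1945 (365 left).
May has 31 days: +23 → Jun 1, 1945 (342 left).
Jun has 30 days: +30 → Jul 1, 1945 (312 left).
Jul has 31 days: +31 → Aug 1, 1945 (281 left).
Aug has 31 days: +31 → Sep 1, 1945 (250 left).
Sep has 30 days: +30 → Oct 1, 1945 (220 left).
Oct has 31 days: +31 → Nov 1, 1945 (189 left).
Nov has 30 days: +30 → Dec 1, 1945 (159 left).
Dec has 31 days: +31 → Jan 1, 1946 (128 left).
Jan has 31 days: +31 → Feb 1, 1946 (97 left).
Feb has 28 days: +28 → Mar 1, 1946 (69 left).
Mar has 31 days: +31 → Apr 1, 1946 (38 left).
Apr has 30 days: +30 → May 1, 1946 (8 left).
+8 → May 9, 1946.

May 9, 1946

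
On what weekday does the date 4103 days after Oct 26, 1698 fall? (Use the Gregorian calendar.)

Monday

First find the weekday of Oct 26, 1698. Doomsday rule: the anchor day for the 1600s is Tuesday. For year 98: 98÷12 = 8 r 2, and 2÷4 = 0, so 8+2+0 = 10.
Tuesday + 10 ≡ Friday — that's 1698's doomsday.
In October the doomsday date is Oct 10.
Oct 26 is 16 days after Oct 10; 16 mod 7 = 2, so Friday + 2 = Sunday.
4103 mod 7 = 1, so 4103 days after a Sunday is Sunday + 1 = Monday.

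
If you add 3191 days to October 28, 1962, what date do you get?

+365 (one year) → Oct 28, 1963 (2826 left).
+366 (one year; includes Feb 29, 1964) → Oct 28, 1964 (2460 left).
+365 (one year) → Oct 28, 1965 (2095 left).
+365 (one year) → Oct 28, 1966 (1730 left).
+365 (one year) → Oct 28, 1967 (1365 left).
+366 (one year; includes Feb 29, 1968) → Oct 28, 1968 (999 left).
+365 (one year) → Oct 28, 1969 (634 left).
+365 (one year) → Oct 28, 1970 (269 left).
Oct has 31 days: +4 → Nov 1, 1970 (265 left).
Nov has 30 days: +30 → Dec 1, 1970 (235 left).
Dec has 31 days: +31 → Jan 1, 1971 (204 left).
Jan has 31 days: +31 → Feb 1, 1971 (173 left).
Feb has 28 days: +28 → Mar 1, 1971 (145 left).
Mar has 31 days: +31 → Apr 1, 1971 (114 left).
Apr has 30 days: +30 → May 1, 1971 (84 left).
May has 31 days: +31 → Jun 1, 1971 (53 left).
Jun has 30 days: +30 → Jul 1, 1971 (23 left).
+23 → Jul 24, 1971.

July 24, 1971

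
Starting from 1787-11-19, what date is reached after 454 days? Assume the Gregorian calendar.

February 15, 1789

+366 (one year; includes Feb 29, 1788) → Nov 19, 1788 (88 left).
Nov has 30 days: +12 → Dec 1, 1788 (76 left).
Dec has 31 days: +31 → Jan 1, 1789 (45 left).
Jan has 31 days: +31 → Feb 1, 1789 (14 left).
+14 → Feb 15, 1789.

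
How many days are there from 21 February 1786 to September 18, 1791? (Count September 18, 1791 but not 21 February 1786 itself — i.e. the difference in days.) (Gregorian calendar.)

Feb 21, 1786 → Feb 21, 1787: 365 days.
Feb 21, 1787 → Feb 21, 1788: 365 days.
Feb 21, 1788 → Feb 21, 1789: 366 days (Feb 29, 1788 is in that span).
Feb 21, 1789 → Feb 21, 1790: 365 days.
Feb 21, 1790 → Feb 21, 1791: 365 days.
Feb 21, 1791 → Mar 21, 1791: 28 days (February has 28).
Mar 21, 1791 → Apr 21, 1791: 31 days (March has 31).
Apr 21, 1791 → May 21, 1791: 30 days (April has 30).
May 21, 1791 → Jun 21, 1791: 31 days (May has 31).
Jun 21, 1791 → Jul 21, 1791: 30 days (June has 30).
Jul 21, 1791 → Aug 21, 1791: 31 days (July has 31).
Aug 21, 1791 → Sep 18, 1791: 28 days.
Total: 2035 days.

2035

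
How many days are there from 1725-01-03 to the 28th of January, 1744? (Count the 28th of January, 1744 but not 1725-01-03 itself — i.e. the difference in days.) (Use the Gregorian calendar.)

Jan 3, 1725 → Jan 3, 1726: 365 days.
Jan 3, 1726 → Jan 3, 1727: 365 days.
Jan 3, 1727 → Jan 3, 1728: 365 days.
Jan 3, 1728 → Jan 3, 1729: 366 days (Feb 29, 1728 is in that span).
Jan 3, 1729 → Jan 3, 1730: 365 days.
Jan 3, 1730 → Jan 3, 1731: 365 days.
Jan 3, 1731 → Jan 3, 1732: 365 days.
Jan 3, 1732 → Jan 3, 1733: 366 days (Feb 29, 1732 is in that span).
Jan 3, 1733 → Jan 3, 1734: 365 days.
Jan 3, 1734 → Jan 3, 1735: 365 days.
Jan 3, 1735 → Jan 3, 1736: 365 days.
Jan 3, 1736 → Jan 3, 1737: 366 days (Feb 29, 1736 is in that span).
Jan 3, 1737 → Jan 3, 1738: 365 days.
Jan 3, 1738 → Jan 3, 1739: 365 days.
Jan 3, 1739 → Jan 3, 1740: 365 days.
Jan 3, 1740 → Jan 3, 1741: 366 days (Feb 29, 1740 is in that span).
Jan 3, 1741 → Jan 3, 1742: 365 days.
Jan 3, 1742 → Jan 3, 1743: 365 days.
Jan 3, 1743 → Feb 3, 1743: 31 days (January has 31).
Feb 3, 1743 → Mar 3, 1743: 28 days (February has 28).
Mar 3, 1743 → Apr 3, 1743: 31 days (March has 31).
Apr 3, 1743 → May 3, 1743: 30 days (April has 30).
May 3, 1743 → Jun 3, 1743: 31 days (May has 31).
Jun 3, 1743 → Jul 3, 1743: 30 days (June has 30).
Jul 3, 1743 → Aug 3, 1743: 31 days (July has 31).
Aug 3, 1743 → Sep 3, 1743: 31 days (August has 31).
Sep 3, 1743 → Oct 3, 1743: 30 days (September has 30).
Oct 3, 1743 → Nov 3, 1743: 31 days (October has 31).
Nov 3, 1743 → Dec 3, 1743: 30 days (November has 30).
Dec 3, 1743 → Jan 3, 1744: 31 days (December has 31).
Jan 3, 1744 → Jan 28, 1744: 25 days.
Total: 6964 days.

6964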